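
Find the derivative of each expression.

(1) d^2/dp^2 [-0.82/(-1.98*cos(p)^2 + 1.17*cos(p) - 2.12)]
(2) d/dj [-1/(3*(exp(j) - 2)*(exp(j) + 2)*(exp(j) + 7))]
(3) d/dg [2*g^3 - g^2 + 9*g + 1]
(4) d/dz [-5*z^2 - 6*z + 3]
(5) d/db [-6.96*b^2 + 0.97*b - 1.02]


(1) = (-12.858912*(1 - cos(p)^2)^2 + 5.698836*cos(p)^3 + 6.216174*cos(p)^2 - 13.4316*cos(p) + 8.219844)/(1.98*cos(p)^2 - 1.17*cos(p) + 2.12)^3
(2) = ((exp(j) - 2)*(exp(j) + 2) + (exp(j) - 2)*(exp(j) + 7) + (exp(j) + 2)*(exp(j) + 7))*exp(j)/(3*(exp(j) - 2)^2*(exp(j) + 2)^2*(exp(j) + 7)^2)
(3) = 6*g^2 - 2*g + 9
(4) = -10*z - 6
(5) = 0.97 - 13.92*b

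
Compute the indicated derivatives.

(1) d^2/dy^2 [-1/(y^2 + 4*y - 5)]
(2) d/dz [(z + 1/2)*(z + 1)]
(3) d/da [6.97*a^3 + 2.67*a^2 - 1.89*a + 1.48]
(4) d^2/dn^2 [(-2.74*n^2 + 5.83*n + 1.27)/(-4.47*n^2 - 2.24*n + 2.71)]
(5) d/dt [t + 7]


(1) = 2*(y^2 + 4*y - 4*(y + 2)^2 - 5)/(y^2 + 4*y - 5)^3
(2) = 2*z + 3/2
(3) = 20.91*a^2 + 5.34*a - 1.89
(4) = (-287.847438*n^3 + 46.89477*n^2 - 500.034762*n - 74.048698)/(89.314623*n^6 + 134.271648*n^5 - 95.158701*n^4 - 151.568704*n^3 + 57.691293*n^2 + 49.352352*n - 19.902511)
(5) = 1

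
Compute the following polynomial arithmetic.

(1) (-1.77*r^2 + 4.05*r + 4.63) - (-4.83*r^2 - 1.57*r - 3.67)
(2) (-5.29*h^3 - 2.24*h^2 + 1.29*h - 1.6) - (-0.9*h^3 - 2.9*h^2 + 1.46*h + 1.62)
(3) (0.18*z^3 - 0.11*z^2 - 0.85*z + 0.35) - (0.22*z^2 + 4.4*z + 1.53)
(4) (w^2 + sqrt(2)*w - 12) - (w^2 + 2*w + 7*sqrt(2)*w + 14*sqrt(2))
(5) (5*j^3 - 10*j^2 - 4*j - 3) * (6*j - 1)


(1) = 3.06*r^2 + 5.62*r + 8.3
(2) = -4.39*h^3 + 0.66*h^2 - 0.17*h - 3.22
(3) = 0.18*z^3 - 0.33*z^2 - 5.25*z - 1.18
(4) = -6*sqrt(2)*w - 2*w - 14*sqrt(2) - 12
(5) = 30*j^4 - 65*j^3 - 14*j^2 - 14*j + 3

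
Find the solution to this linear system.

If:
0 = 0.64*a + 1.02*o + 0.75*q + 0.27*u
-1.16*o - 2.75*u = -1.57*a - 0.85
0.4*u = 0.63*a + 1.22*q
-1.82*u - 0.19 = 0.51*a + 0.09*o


Then:
a = -0.44
o = 0.10
q = 0.23
u = 0.01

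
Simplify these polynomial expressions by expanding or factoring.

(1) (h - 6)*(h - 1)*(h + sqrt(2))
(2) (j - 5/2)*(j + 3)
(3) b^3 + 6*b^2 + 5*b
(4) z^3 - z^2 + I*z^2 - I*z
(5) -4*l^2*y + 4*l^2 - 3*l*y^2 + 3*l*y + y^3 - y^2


(1) = h^3 - 7*h^2 + sqrt(2)*h^2 - 7*sqrt(2)*h + 6*h + 6*sqrt(2)
(2) = j^2 + j/2 - 15/2
(3) = b*(b + 1)*(b + 5)
(4) = z*(z - 1)*(z + I)
(5) = (-4*l + y)*(l + y)*(y - 1)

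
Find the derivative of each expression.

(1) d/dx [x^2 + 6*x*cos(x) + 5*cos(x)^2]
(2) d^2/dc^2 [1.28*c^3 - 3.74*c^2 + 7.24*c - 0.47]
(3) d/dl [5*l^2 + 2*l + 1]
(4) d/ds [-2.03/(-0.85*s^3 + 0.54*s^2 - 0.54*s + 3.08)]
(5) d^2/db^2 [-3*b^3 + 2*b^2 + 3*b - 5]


(1) = -6*x*sin(x) + 2*x - 5*sin(2*x) + 6*cos(x)
(2) = 7.68*c - 7.48
(3) = 10*l + 2
(4) = (-5.1765*s^2 + 2.1924*s - 1.0962)/(0.85*s^3 - 0.54*s^2 + 0.54*s - 3.08)^2
(5) = 4 - 18*b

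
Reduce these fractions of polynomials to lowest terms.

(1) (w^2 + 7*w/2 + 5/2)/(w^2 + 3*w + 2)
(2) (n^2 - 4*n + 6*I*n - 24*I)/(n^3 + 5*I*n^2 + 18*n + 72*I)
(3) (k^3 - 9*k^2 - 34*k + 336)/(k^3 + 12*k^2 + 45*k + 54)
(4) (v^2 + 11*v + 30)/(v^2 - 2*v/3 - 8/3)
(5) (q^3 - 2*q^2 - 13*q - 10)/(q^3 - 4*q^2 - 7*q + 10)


(1) = (2*w + 5)/(2*w + 4)
(2) = (n - 4)/(n^2 - I*n + 12)
(3) = (k^2 - 15*k + 56)/(k^2 + 6*k + 9)
(4) = (3*v^2 + 33*v + 90)/(3*v^2 - 2*v - 8)
(5) = (q + 1)/(q - 1)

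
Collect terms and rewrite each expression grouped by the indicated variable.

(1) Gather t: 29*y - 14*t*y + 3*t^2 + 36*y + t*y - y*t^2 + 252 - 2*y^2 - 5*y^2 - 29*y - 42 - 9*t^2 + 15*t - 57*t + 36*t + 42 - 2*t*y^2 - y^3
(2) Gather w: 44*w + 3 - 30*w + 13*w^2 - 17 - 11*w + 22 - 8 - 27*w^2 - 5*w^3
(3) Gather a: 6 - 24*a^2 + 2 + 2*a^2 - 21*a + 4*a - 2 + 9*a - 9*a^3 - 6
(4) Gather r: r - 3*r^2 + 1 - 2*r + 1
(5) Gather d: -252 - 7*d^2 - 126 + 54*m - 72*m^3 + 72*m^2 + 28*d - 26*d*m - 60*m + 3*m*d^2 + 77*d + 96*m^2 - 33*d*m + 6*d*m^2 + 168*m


(1) = t^2*(-y - 6) + t*(-2*y^2 - 13*y - 6) - y^3 - 7*y^2 + 36*y + 252
(2) = -5*w^3 - 14*w^2 + 3*w
(3) = -9*a^3 - 22*a^2 - 8*a
(4) = -3*r^2 - r + 2
(5) = d^2*(3*m - 7) + d*(6*m^2 - 59*m + 105) - 72*m^3 + 168*m^2 + 162*m - 378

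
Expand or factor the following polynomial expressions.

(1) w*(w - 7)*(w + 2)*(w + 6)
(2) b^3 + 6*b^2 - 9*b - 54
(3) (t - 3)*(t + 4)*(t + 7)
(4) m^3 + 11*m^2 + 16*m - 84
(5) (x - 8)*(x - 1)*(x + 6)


(1) = w^4 + w^3 - 44*w^2 - 84*w
(2) = (b - 3)*(b + 3)*(b + 6)
(3) = t^3 + 8*t^2 - 5*t - 84
(4) = (m - 2)*(m + 6)*(m + 7)
(5) = x^3 - 3*x^2 - 46*x + 48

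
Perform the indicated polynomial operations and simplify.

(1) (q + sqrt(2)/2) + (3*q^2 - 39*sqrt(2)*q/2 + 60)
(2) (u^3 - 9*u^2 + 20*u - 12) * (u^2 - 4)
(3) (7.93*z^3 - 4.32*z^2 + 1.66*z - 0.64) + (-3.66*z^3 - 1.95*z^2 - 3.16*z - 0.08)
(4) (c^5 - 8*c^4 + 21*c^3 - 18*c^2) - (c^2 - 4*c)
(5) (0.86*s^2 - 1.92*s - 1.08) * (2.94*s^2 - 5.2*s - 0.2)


(1) = 3*q^2 - 39*sqrt(2)*q/2 + q + sqrt(2)/2 + 60
(2) = u^5 - 9*u^4 + 16*u^3 + 24*u^2 - 80*u + 48
(3) = 4.27*z^3 - 6.27*z^2 - 1.5*z - 0.72
(4) = c^5 - 8*c^4 + 21*c^3 - 19*c^2 + 4*c
(5) = 2.5284*s^4 - 10.1168*s^3 + 6.6368*s^2 + 6.0*s + 0.216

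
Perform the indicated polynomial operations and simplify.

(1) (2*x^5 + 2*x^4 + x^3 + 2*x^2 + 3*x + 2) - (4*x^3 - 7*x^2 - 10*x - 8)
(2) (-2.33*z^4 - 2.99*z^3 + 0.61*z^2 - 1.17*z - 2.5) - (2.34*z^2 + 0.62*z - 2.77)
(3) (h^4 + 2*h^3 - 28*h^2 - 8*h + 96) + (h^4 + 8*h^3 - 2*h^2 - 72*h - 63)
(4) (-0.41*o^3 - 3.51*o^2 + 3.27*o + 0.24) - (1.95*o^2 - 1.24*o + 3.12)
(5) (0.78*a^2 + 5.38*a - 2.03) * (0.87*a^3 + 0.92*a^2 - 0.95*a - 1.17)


(1) = 2*x^5 + 2*x^4 - 3*x^3 + 9*x^2 + 13*x + 10
(2) = -2.33*z^4 - 2.99*z^3 - 1.73*z^2 - 1.79*z + 0.27
(3) = 2*h^4 + 10*h^3 - 30*h^2 - 80*h + 33
(4) = -0.41*o^3 - 5.46*o^2 + 4.51*o - 2.88
(5) = 0.6786*a^5 + 5.3982*a^4 + 2.4425*a^3 - 7.8912*a^2 - 4.3661*a + 2.3751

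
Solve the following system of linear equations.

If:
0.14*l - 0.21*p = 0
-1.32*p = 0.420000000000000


Then:
l = -0.48
p = -0.32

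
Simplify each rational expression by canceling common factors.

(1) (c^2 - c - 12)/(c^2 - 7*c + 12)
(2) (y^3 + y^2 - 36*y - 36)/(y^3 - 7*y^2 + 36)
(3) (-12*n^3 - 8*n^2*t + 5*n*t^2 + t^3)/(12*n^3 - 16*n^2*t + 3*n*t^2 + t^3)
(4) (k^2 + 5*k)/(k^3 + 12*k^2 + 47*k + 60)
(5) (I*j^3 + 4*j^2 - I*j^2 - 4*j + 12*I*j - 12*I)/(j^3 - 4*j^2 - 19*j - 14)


(1) = (c + 3)/(c - 3)
(2) = (y^2 + 7*y + 6)/(y^2 - y - 6)
(3) = (n + t)/(-n + t)
(4) = k/(k^2 + 7*k + 12)
(5) = (I*j^3 + j^2*(4 - I) + j*(-4 + 12*I) - 12*I)/(j^3 - 4*j^2 - 19*j - 14)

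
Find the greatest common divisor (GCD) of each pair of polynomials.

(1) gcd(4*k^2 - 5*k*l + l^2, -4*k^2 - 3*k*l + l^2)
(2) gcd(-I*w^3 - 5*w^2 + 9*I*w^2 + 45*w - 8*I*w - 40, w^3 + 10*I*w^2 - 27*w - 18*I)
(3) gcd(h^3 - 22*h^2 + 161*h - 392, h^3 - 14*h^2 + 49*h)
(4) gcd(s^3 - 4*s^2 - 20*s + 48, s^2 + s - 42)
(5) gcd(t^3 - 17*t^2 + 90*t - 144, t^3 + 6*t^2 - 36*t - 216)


(1) = 4*k - l
(2) = 1
(3) = h^2 - 14*h + 49
(4) = gcd((s - 6)*(s - 2)*(s + 4), (s - 6)*(s + 7)) = s - 6
(5) = gcd((t - 8)*(t - 6)*(t - 3), (t - 6)*(t + 6)^2) = t - 6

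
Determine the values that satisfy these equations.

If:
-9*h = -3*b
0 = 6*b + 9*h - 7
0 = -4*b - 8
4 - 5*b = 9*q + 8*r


Then:
No Solution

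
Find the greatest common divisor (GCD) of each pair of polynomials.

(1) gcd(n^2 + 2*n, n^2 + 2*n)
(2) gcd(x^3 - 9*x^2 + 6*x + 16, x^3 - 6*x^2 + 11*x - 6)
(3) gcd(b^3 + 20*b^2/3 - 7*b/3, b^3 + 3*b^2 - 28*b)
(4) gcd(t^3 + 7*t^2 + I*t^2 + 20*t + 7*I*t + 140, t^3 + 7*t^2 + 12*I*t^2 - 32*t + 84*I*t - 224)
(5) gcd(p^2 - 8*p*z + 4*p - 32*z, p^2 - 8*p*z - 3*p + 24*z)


(1) = n^2 + 2*n
(2) = x - 2
(3) = b^2 + 7*b
(4) = t + 7
(5) = -p + 8*z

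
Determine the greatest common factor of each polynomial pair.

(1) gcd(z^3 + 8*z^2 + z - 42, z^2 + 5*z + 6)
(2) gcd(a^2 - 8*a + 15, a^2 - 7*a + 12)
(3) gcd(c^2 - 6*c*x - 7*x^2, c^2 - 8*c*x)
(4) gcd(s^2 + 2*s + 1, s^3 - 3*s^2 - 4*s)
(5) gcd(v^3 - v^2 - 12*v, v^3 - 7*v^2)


(1) = z + 3
(2) = gcd((a - 5)*(a - 3), (a - 4)*(a - 3)) = a - 3
(3) = gcd((c - 7*x)*(c + x), c*(c - 8*x)) = 1
(4) = s + 1
(5) = v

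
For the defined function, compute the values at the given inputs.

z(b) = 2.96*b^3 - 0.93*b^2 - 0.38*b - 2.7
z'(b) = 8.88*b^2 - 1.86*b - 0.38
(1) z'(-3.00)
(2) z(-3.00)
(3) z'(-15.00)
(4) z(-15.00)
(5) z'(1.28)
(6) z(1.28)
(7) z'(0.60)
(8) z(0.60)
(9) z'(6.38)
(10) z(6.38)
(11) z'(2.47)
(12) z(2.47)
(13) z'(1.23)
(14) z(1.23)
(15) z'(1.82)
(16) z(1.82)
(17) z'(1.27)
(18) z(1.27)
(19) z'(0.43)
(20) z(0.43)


(1) = 85.12
(2) = -89.85
(3) = 2025.52
(4) = -10196.25
(5) = 11.79
(6) = 1.50
(7) = 1.70
(8) = -2.62
(9) = 349.21
(10) = 725.71
(11) = 49.20
(12) = 35.29
(13) = 10.77
(14) = 0.93
(15) = 25.65
(16) = 11.37
(17) = 11.58
(18) = 1.38
(19) = 0.46
(20) = -2.80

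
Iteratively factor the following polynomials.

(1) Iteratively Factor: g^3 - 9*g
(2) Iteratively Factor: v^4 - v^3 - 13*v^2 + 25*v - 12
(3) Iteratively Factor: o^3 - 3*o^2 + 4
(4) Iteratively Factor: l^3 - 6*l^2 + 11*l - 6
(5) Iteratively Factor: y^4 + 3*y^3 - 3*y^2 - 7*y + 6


(1) = (g - 3)*(g^2 + 3*g) = (g - 3)*(g + 3)*(g)
(2) = (v + 4)*(v^3 - 5*v^2 + 7*v - 3) = (v - 1)*(v + 4)*(v^2 - 4*v + 3) = (v - 1)^2*(v + 4)*(v - 3)
(3) = (o + 1)*(o^2 - 4*o + 4) = (o - 2)*(o + 1)*(o - 2)
(4) = (l - 2)*(l^2 - 4*l + 3) = (l - 3)*(l - 2)*(l - 1)
(5) = (y + 2)*(y^3 + y^2 - 5*y + 3) = (y - 1)*(y + 2)*(y^2 + 2*y - 3) = (y - 1)^2*(y + 2)*(y + 3)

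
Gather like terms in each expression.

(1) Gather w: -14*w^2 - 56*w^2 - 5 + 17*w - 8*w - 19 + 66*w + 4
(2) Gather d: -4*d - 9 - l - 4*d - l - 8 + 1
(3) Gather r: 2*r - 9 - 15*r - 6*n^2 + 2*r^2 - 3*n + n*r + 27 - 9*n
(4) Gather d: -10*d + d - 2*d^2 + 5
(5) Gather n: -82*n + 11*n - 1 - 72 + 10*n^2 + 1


(1) = -70*w^2 + 75*w - 20
(2) = -8*d - 2*l - 16
(3) = -6*n^2 - 12*n + 2*r^2 + r*(n - 13) + 18
(4) = -2*d^2 - 9*d + 5
(5) = 10*n^2 - 71*n - 72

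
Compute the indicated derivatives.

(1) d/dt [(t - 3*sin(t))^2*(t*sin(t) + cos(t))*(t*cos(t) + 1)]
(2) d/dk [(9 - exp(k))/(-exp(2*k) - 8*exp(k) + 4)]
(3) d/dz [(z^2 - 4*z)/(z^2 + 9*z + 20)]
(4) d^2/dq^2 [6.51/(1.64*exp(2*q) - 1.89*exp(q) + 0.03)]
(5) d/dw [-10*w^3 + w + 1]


(1) = (t - 3*sin(t))*(t*(t - 3*sin(t))*(t*cos(t) + 1)*cos(t) - (t - 3*sin(t))*(t*sin(t) - cos(t))*(t*sin(t) + cos(t)) - 2*(t*sin(t) + cos(t))*(t*cos(t) + 1)*(3*cos(t) - 1))
(2) = (-2*(exp(k) - 9)*(exp(k) + 4) + exp(2*k) + 8*exp(k) - 4)*exp(k)/(exp(2*k) + 8*exp(k) - 4)^2
(3) = (13*z^2 + 40*z - 80)/(z^4 + 18*z^3 + 121*z^2 + 360*z + 400)
(4) = ((12.3039 - 42.7056*exp(q))*(1.64*exp(2*q) - 1.89*exp(q) + 0.03) + 6.51*(3.28*exp(q) - 1.89)*(6.56*exp(q) - 3.78)*exp(q))*exp(q)/(1.64*exp(2*q) - 1.89*exp(q) + 0.03)^3
(5) = 1 - 30*w^2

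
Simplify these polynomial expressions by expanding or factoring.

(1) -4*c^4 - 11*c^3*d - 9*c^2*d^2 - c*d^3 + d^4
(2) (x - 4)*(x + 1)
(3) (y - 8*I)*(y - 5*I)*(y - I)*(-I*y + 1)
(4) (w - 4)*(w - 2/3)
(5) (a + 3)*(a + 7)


(1) = (-4*c + d)*(c + d)^3
(2) = x^2 - 3*x - 4
(3) = -I*y^4 - 13*y^3 + 39*I*y^2 - 13*y + 40*I
(4) = w^2 - 14*w/3 + 8/3
(5) = a^2 + 10*a + 21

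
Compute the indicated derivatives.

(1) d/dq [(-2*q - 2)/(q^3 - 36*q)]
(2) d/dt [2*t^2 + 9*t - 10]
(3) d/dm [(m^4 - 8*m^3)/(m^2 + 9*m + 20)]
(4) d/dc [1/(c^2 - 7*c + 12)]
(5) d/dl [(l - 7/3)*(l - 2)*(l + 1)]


(1) = 2*(2*q^3 + 3*q^2 - 36)/(q^2*(q^4 - 72*q^2 + 1296))
(2) = 4*t + 9
(3) = m^2*(-m*(m - 8)*(2*m + 9) + 4*(m - 6)*(m^2 + 9*m + 20))/(m^2 + 9*m + 20)^2
(4) = (7 - 2*c)/(c^2 - 7*c + 12)^2
(5) = 3*l^2 - 20*l/3 + 1/3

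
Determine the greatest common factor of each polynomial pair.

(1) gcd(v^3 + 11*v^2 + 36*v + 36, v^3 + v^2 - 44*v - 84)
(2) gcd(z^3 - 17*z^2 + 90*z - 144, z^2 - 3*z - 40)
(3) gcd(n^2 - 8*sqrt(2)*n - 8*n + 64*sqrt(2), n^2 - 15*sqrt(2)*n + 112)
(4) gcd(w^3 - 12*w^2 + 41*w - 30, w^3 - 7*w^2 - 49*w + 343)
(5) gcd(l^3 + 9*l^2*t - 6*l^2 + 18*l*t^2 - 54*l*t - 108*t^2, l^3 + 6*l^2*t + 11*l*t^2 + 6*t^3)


(1) = gcd((v + 2)*(v + 3)*(v + 6), (v - 7)*(v + 2)*(v + 6)) = v^2 + 8*v + 12
(2) = z - 8
(3) = gcd((n - 8)*(n - 8*sqrt(2)), (n - 8*sqrt(2))*(n - 7*sqrt(2))) = n - 8*sqrt(2)
(4) = gcd((w - 6)*(w - 5)*(w - 1), (w - 7)^2*(w + 7)) = 1
(5) = l + 3*t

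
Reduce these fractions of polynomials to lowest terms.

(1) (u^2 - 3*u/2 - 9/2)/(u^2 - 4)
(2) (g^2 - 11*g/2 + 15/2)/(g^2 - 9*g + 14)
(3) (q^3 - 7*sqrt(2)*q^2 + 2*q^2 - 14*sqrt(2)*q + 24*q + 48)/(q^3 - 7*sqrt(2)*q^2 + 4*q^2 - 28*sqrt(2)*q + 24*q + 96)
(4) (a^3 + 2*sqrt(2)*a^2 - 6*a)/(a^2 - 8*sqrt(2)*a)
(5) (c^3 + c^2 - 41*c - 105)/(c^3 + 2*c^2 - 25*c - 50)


(1) = (2*u^2 - 3*u - 9)/(2*u^2 - 8)
(2) = (2*g^2 - 11*g + 15)/(2*g^2 - 18*g + 28)
(3) = (q + 2)/(q + 4)
(4) = (a^2 + 2*sqrt(2)*a - 6)/(a - 8*sqrt(2))
(5) = (c^2 - 4*c - 21)/(c^2 - 3*c - 10)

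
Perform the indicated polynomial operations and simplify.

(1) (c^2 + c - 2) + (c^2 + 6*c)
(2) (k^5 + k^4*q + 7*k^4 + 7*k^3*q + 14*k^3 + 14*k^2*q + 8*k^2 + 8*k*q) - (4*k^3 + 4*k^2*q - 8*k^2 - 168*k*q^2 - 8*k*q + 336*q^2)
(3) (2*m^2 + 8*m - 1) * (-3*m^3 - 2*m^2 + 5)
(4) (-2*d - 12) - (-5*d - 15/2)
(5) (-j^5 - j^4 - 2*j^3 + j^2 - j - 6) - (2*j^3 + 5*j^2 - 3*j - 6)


(1) = 2*c^2 + 7*c - 2
(2) = k^5 + k^4*q + 7*k^4 + 7*k^3*q + 10*k^3 + 10*k^2*q + 16*k^2 + 168*k*q^2 + 16*k*q - 336*q^2
(3) = -6*m^5 - 28*m^4 - 13*m^3 + 12*m^2 + 40*m - 5
(4) = 3*d - 9/2
(5) = -j^5 - j^4 - 4*j^3 - 4*j^2 + 2*j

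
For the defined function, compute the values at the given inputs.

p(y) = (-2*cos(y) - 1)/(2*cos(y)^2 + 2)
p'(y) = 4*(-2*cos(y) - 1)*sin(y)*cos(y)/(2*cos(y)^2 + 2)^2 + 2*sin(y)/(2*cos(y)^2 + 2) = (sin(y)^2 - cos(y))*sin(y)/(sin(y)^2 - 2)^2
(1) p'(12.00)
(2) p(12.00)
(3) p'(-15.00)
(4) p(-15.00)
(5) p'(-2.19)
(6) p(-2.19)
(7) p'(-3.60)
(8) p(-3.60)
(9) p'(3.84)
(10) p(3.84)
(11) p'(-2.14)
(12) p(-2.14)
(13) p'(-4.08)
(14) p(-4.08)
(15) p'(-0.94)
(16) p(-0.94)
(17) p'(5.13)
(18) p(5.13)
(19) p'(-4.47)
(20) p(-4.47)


(1) = 0.10
(2) = -0.78
(3) = -0.31
(4) = 0.16
(5) = -0.57
(6) = 0.06
(7) = 0.15
(8) = 0.22
(9) = -0.30
(10) = 0.17
(11) = -0.63
(12) = 0.03
(13) = 0.55
(14) = 0.07
(15) = -0.03
(16) = -0.81
(17) = -0.29
(18) = -0.78
(19) = 1.03
(20) = -0.25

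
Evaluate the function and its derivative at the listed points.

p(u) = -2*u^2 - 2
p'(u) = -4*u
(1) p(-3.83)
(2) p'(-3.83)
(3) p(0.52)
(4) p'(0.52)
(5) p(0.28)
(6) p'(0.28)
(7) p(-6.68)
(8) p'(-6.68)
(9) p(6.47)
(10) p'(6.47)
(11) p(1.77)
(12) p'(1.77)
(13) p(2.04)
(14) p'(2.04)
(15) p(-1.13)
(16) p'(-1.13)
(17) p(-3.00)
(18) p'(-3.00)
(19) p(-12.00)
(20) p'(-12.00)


(1) = -31.34
(2) = 15.32
(3) = -2.54
(4) = -2.08
(5) = -2.16
(6) = -1.12
(7) = -91.24
(8) = 26.72
(9) = -85.72
(10) = -25.88
(11) = -8.27
(12) = -7.08
(13) = -10.32
(14) = -8.16
(15) = -4.55
(16) = 4.52
(17) = -20.00
(18) = 12.00
(19) = -290.00
(20) = 48.00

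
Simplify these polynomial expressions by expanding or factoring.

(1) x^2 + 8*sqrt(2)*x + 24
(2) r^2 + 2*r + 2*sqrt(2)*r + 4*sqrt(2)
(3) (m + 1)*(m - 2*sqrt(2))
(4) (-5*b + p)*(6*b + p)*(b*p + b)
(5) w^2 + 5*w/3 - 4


(1) = (x + 2*sqrt(2))*(x + 6*sqrt(2))
(2) = (r + 2)*(r + 2*sqrt(2))
(3) = m^2 - 2*sqrt(2)*m + m - 2*sqrt(2)
(4) = -30*b^3*p - 30*b^3 + b^2*p^2 + b^2*p + b*p^3 + b*p^2
(5) = (w - 4/3)*(w + 3)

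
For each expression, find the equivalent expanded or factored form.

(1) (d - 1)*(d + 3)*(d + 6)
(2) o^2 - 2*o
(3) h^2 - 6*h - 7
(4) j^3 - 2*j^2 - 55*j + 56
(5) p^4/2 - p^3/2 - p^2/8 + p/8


(1) = d^3 + 8*d^2 + 9*d - 18
(2) = o*(o - 2)
(3) = (h - 7)*(h + 1)
(4) = (j - 8)*(j - 1)*(j + 7)
(5) = p*(p/2 + 1/4)*(p - 1)*(p - 1/2)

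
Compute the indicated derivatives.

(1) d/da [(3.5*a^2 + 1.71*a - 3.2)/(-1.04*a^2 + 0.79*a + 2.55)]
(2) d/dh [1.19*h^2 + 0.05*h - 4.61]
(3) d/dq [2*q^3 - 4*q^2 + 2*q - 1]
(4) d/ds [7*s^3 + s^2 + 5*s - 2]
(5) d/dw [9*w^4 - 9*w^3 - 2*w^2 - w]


(1) = (4.5434*a^2 + 11.194*a + 6.8885)/(1.0816*a^4 - 1.6432*a^3 - 4.6799*a^2 + 4.029*a + 6.5025)
(2) = 2.38*h + 0.05
(3) = 6*q^2 - 8*q + 2
(4) = 21*s^2 + 2*s + 5
(5) = 36*w^3 - 27*w^2 - 4*w - 1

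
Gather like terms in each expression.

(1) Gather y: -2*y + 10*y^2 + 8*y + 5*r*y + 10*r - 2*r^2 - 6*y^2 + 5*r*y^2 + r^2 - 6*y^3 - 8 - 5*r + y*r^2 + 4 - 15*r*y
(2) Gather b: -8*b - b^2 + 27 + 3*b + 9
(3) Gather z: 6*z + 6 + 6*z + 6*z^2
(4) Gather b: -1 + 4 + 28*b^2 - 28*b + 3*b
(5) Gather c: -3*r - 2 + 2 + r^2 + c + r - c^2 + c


(1) = -r^2 + 5*r - 6*y^3 + y^2*(5*r + 4) + y*(r^2 - 10*r + 6) - 4
(2) = -b^2 - 5*b + 36
(3) = 6*z^2 + 12*z + 6
(4) = 28*b^2 - 25*b + 3
(5) = -c^2 + 2*c + r^2 - 2*r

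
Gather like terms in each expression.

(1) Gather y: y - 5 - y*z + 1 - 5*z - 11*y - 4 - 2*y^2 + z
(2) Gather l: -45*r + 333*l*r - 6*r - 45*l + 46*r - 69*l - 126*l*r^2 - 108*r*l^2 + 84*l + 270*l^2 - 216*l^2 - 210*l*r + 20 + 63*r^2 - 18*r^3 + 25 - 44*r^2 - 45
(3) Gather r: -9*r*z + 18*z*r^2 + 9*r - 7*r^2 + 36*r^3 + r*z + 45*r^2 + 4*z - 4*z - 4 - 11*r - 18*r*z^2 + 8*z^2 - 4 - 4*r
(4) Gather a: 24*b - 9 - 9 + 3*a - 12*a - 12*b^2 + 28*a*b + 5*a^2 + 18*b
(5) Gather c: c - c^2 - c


(1) = -2*y^2 + y*(-z - 10) - 4*z - 8
(2) = l^2*(54 - 108*r) + l*(-126*r^2 + 123*r - 30) - 18*r^3 + 19*r^2 - 5*r
(3) = 36*r^3 + r^2*(18*z + 38) + r*(-18*z^2 - 8*z - 6) + 8*z^2 - 8
(4) = 5*a^2 + a*(28*b - 9) - 12*b^2 + 42*b - 18
(5) = -c^2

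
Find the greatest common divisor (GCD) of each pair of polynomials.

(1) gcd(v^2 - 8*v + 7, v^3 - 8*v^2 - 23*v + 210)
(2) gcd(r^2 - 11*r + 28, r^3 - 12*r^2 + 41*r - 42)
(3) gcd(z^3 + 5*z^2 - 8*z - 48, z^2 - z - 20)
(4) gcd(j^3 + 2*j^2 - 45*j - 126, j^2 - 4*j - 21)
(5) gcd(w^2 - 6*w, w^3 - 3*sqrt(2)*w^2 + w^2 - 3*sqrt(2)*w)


(1) = gcd((v - 7)*(v - 1), (v - 7)*(v - 6)*(v + 5)) = v - 7
(2) = r - 7
(3) = gcd((z - 3)*(z + 4)^2, (z - 5)*(z + 4)) = z + 4
(4) = j^2 - 4*j - 21
(5) = gcd(w*(w - 6), w*(w + 1)*(w - 3*sqrt(2))) = w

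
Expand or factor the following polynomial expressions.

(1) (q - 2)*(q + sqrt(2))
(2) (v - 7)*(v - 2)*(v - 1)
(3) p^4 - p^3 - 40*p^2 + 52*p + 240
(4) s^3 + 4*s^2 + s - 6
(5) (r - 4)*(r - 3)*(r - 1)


(1) = q^2 - 2*q + sqrt(2)*q - 2*sqrt(2)
(2) = v^3 - 10*v^2 + 23*v - 14
(3) = (p - 5)*(p - 4)*(p + 2)*(p + 6)
(4) = (s - 1)*(s + 2)*(s + 3)
(5) = r^3 - 8*r^2 + 19*r - 12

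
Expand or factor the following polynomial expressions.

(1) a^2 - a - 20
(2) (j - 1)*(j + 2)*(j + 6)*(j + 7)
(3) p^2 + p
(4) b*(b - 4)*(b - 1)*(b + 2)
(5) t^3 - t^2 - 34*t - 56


(1) = (a - 5)*(a + 4)
(2) = j^4 + 14*j^3 + 53*j^2 + 16*j - 84
(3) = p*(p + 1)
(4) = b^4 - 3*b^3 - 6*b^2 + 8*b
(5) = (t - 7)*(t + 2)*(t + 4)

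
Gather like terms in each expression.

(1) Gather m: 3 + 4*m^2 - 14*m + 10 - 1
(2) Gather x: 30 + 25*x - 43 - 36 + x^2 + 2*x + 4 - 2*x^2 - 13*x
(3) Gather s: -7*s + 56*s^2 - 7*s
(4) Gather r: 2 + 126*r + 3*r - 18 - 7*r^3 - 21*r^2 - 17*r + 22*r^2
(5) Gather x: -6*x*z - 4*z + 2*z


(1) = 4*m^2 - 14*m + 12
(2) = -x^2 + 14*x - 45
(3) = 56*s^2 - 14*s
(4) = -7*r^3 + r^2 + 112*r - 16
(5) = -6*x*z - 2*z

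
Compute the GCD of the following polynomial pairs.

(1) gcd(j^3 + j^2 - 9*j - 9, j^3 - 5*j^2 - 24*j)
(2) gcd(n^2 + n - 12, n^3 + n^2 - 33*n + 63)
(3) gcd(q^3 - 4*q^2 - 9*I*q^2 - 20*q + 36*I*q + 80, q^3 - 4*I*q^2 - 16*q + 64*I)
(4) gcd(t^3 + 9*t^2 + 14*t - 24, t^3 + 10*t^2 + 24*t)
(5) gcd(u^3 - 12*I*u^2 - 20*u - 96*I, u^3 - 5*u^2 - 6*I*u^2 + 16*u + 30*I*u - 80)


(1) = j + 3
(2) = n - 3
(3) = q^2 + q*(-4 - 4*I) + 16*I
(4) = gcd((t - 1)*(t + 4)*(t + 6), t*(t + 4)*(t + 6)) = t^2 + 10*t + 24
(5) = gcd((u - 8*I)*(u - 6*I)*(u + 2*I), (u - 5)*(u - 8*I)*(u + 2*I)) = u^2 - 6*I*u + 16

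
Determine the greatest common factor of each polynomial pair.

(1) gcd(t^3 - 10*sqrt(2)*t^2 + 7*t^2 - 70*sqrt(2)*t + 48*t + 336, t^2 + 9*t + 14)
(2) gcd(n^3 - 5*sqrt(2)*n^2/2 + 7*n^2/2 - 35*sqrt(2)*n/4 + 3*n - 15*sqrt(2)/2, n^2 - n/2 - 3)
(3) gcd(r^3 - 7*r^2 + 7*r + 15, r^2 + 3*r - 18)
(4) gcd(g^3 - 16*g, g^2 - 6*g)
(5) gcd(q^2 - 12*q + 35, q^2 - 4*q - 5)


(1) = t + 7
(2) = gcd((n + 3/2)*(n + 2)*(n - 5*sqrt(2)/2), (n - 2)*(n + 3/2)) = n + 3/2
(3) = r - 3
(4) = g
(5) = gcd((q - 7)*(q - 5), (q - 5)*(q + 1)) = q - 5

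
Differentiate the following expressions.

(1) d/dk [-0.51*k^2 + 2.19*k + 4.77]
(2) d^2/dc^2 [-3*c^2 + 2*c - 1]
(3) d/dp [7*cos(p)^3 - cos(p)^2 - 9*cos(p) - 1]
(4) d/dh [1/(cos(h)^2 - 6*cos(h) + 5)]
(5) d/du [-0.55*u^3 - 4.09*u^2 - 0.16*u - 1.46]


(1) = 2.19 - 1.02*k
(2) = -6
(3) = (-21*cos(p)^2 + 2*cos(p) + 9)*sin(p)
(4) = 2*(cos(h) - 3)*sin(h)/(cos(h)^2 - 6*cos(h) + 5)^2
(5) = -1.65*u^2 - 8.18*u - 0.16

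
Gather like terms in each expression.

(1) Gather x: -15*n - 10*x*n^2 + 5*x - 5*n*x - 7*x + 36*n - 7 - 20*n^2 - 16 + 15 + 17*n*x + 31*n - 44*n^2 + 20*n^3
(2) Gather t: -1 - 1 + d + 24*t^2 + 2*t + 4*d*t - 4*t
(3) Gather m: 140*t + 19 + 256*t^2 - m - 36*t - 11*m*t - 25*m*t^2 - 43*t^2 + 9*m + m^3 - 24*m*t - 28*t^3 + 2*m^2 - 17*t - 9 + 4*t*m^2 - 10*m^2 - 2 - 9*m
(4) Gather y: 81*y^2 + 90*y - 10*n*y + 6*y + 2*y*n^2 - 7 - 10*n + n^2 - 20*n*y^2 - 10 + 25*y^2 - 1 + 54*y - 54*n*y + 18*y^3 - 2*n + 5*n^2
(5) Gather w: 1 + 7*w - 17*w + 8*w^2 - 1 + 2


(1) = 20*n^3 - 64*n^2 + 52*n + x*(-10*n^2 + 12*n - 2) - 8
(2) = d + 24*t^2 + t*(4*d - 2) - 2
(3) = m^3 + m^2*(4*t - 8) + m*(-25*t^2 - 35*t - 1) - 28*t^3 + 213*t^2 + 87*t + 8
(4) = 6*n^2 - 12*n + 18*y^3 + y^2*(106 - 20*n) + y*(2*n^2 - 64*n + 150) - 18
(5) = 8*w^2 - 10*w + 2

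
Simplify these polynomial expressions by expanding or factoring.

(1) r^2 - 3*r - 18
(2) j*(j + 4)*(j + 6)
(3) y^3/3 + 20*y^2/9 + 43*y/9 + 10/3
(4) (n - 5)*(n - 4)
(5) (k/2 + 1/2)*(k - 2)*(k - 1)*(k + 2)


(1) = (r - 6)*(r + 3)
(2) = j^3 + 10*j^2 + 24*j
(3) = (y/3 + 1)*(y + 5/3)*(y + 2)
(4) = n^2 - 9*n + 20
(5) = k^4/2 - 5*k^2/2 + 2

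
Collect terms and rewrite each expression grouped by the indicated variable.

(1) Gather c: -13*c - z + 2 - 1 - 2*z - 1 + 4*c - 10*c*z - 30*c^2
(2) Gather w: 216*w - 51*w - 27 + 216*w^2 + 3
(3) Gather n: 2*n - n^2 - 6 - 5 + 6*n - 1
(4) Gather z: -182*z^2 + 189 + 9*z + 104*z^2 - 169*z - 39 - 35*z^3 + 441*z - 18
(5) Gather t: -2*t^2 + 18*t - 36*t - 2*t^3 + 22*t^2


(1) = -30*c^2 + c*(-10*z - 9) - 3*z
(2) = 216*w^2 + 165*w - 24
(3) = -n^2 + 8*n - 12
(4) = -35*z^3 - 78*z^2 + 281*z + 132
(5) = -2*t^3 + 20*t^2 - 18*t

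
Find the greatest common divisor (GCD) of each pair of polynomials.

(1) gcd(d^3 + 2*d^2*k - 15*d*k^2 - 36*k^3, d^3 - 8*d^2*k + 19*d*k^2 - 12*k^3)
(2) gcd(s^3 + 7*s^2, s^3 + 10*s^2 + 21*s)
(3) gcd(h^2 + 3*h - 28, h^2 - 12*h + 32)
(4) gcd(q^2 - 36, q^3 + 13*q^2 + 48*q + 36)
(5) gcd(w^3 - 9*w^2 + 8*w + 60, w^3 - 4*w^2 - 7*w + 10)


(1) = d - 4*k
(2) = s^2 + 7*s
(3) = gcd((h - 4)*(h + 7), (h - 8)*(h - 4)) = h - 4
(4) = q + 6
(5) = gcd((w - 6)*(w - 5)*(w + 2), (w - 5)*(w - 1)*(w + 2)) = w^2 - 3*w - 10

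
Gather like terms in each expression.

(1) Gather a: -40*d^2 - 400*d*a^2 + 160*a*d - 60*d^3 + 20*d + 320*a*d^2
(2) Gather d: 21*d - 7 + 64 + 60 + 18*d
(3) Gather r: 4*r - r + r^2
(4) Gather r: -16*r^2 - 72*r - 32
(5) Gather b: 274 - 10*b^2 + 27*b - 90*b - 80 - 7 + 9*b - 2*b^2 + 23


(1) = -400*a^2*d + a*(320*d^2 + 160*d) - 60*d^3 - 40*d^2 + 20*d
(2) = 39*d + 117
(3) = r^2 + 3*r
(4) = -16*r^2 - 72*r - 32
(5) = -12*b^2 - 54*b + 210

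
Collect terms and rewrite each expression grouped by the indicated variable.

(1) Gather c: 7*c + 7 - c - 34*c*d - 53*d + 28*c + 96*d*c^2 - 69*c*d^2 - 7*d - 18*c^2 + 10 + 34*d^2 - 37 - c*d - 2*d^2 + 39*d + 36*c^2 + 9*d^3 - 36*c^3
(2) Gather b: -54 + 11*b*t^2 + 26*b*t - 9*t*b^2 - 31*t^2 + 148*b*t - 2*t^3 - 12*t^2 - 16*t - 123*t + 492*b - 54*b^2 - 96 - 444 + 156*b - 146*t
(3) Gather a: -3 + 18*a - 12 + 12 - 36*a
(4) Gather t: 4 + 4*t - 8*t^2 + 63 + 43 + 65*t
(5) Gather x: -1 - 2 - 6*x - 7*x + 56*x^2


(1) = -36*c^3 + c^2*(96*d + 18) + c*(-69*d^2 - 35*d + 34) + 9*d^3 + 32*d^2 - 21*d - 20
(2) = b^2*(-9*t - 54) + b*(11*t^2 + 174*t + 648) - 2*t^3 - 43*t^2 - 285*t - 594
(3) = -18*a - 3
(4) = -8*t^2 + 69*t + 110
(5) = 56*x^2 - 13*x - 3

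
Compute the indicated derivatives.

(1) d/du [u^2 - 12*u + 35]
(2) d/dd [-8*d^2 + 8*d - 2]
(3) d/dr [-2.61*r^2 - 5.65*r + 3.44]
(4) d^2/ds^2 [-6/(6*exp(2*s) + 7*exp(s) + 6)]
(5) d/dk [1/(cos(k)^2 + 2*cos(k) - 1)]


(1) = 2*u - 12
(2) = 8 - 16*d
(3) = -5.22*r - 5.65
(4) = 6*(-2*(12*exp(s) + 7)^2*exp(s) + (24*exp(s) + 7)*(6*exp(2*s) + 7*exp(s) + 6))*exp(s)/(6*exp(2*s) + 7*exp(s) + 6)^3
(5) = 2*(cos(k) + 1)*sin(k)/(-sin(k)^2 + 2*cos(k))^2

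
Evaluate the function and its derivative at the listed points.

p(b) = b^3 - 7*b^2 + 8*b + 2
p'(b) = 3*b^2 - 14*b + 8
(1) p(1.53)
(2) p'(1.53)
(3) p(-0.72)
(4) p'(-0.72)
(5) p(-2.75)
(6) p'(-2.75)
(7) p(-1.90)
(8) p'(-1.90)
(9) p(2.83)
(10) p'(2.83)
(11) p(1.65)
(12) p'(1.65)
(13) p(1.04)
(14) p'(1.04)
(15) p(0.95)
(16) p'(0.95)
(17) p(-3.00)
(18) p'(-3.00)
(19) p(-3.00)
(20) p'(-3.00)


(1) = 1.44
(2) = -6.40
(3) = -7.76
(4) = 19.64
(5) = -93.73
(6) = 69.19
(7) = -45.33
(8) = 45.43
(9) = -8.76
(10) = -7.59
(11) = 0.63
(12) = -6.93
(13) = 3.87
(14) = -3.32
(15) = 4.14
(16) = -2.59
(17) = -112.00
(18) = 77.00
(19) = -112.00
(20) = 77.00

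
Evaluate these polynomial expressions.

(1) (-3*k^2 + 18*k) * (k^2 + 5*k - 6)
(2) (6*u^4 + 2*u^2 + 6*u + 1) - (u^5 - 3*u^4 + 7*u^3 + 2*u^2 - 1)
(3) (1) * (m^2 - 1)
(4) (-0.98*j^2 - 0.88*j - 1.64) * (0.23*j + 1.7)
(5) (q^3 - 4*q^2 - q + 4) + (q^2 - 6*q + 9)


(1) = -3*k^4 + 3*k^3 + 108*k^2 - 108*k
(2) = -u^5 + 9*u^4 - 7*u^3 + 6*u + 2
(3) = m^2 - 1
(4) = -0.2254*j^3 - 1.8684*j^2 - 1.8732*j - 2.788
(5) = q^3 - 3*q^2 - 7*q + 13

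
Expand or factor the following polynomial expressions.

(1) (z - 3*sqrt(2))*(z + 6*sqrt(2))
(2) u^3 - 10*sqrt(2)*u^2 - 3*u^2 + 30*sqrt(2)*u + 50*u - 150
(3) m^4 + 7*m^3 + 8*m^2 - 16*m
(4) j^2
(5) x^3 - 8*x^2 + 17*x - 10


(1) = z^2 + 3*sqrt(2)*z - 36
(2) = (u - 3)*(u - 5*sqrt(2))^2
(3) = m*(m - 1)*(m + 4)^2
(4) = j^2
(5) = (x - 5)*(x - 2)*(x - 1)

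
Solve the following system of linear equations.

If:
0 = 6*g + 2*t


Then:
g = -t/3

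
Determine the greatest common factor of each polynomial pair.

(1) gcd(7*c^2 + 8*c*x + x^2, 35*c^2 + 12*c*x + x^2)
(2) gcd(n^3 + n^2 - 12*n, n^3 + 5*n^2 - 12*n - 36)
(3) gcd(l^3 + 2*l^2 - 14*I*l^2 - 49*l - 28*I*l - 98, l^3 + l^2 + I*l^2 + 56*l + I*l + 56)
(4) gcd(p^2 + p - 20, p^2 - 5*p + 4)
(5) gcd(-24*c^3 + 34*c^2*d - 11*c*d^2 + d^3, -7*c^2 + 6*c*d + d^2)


(1) = gcd((c + x)*(7*c + x), (5*c + x)*(7*c + x)) = 7*c + x
(2) = n - 3
(3) = gcd((l + 2)*(l - 7*I)^2, (l + 1)*(l - 7*I)*(l + 8*I)) = l - 7*I
(4) = p - 4
(5) = c - d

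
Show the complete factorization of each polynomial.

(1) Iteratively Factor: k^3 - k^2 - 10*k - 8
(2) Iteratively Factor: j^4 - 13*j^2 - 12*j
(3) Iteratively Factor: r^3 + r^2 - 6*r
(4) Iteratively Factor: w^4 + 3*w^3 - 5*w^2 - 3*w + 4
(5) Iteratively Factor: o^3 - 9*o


(1) = (k + 1)*(k^2 - 2*k - 8) = (k - 4)*(k + 1)*(k + 2)
(2) = (j)*(j^3 - 13*j - 12) = j*(j + 1)*(j^2 - j - 12) = j*(j - 4)*(j + 1)*(j + 3)
(3) = (r + 3)*(r^2 - 2*r) = r*(r + 3)*(r - 2)
(4) = (w + 4)*(w^3 - w^2 - w + 1) = (w + 1)*(w + 4)*(w^2 - 2*w + 1) = (w - 1)*(w + 1)*(w + 4)*(w - 1)
(5) = (o)*(o^2 - 9) = o*(o + 3)*(o - 3)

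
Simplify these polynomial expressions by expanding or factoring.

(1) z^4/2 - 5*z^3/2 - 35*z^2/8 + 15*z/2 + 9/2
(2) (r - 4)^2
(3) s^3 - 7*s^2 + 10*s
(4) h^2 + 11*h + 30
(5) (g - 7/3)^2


(1) = (z/2 + 1)*(z - 6)*(z - 3/2)*(z + 1/2)
(2) = r^2 - 8*r + 16
(3) = s*(s - 5)*(s - 2)
(4) = (h + 5)*(h + 6)
(5) = g^2 - 14*g/3 + 49/9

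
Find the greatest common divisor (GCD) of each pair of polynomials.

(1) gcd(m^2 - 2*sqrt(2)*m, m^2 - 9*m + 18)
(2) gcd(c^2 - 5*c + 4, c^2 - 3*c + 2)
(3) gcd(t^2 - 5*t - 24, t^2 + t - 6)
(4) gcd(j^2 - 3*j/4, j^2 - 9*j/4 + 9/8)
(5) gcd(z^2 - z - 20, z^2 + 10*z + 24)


(1) = 1
(2) = c - 1
(3) = t + 3
(4) = gcd(j*(j - 3/4), (j - 3/2)*(j - 3/4)) = j - 3/4
(5) = z + 4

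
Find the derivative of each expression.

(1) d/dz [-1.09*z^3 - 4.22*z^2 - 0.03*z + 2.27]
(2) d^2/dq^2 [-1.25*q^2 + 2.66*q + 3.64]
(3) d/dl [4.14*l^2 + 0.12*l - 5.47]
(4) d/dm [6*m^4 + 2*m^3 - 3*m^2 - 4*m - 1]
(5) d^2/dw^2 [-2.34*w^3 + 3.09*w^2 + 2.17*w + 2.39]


(1) = -3.27*z^2 - 8.44*z - 0.03
(2) = -2.50000000000000
(3) = 8.28*l + 0.12
(4) = 24*m^3 + 6*m^2 - 6*m - 4
(5) = 6.18 - 14.04*w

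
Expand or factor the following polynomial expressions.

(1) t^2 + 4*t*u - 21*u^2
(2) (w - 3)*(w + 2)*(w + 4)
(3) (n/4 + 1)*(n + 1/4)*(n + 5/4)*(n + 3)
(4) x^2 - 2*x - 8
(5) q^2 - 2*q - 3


(1) = (t - 3*u)*(t + 7*u)
(2) = w^3 + 3*w^2 - 10*w - 24
(3) = n^4/4 + 17*n^3/8 + 365*n^2/64 + 323*n/64 + 15/16
(4) = (x - 4)*(x + 2)
(5) = (q - 3)*(q + 1)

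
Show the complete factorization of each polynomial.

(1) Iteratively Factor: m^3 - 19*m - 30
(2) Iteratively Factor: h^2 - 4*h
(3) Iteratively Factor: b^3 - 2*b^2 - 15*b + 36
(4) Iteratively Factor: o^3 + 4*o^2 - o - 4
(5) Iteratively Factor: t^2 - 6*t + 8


(1) = (m + 2)*(m^2 - 2*m - 15) = (m - 5)*(m + 2)*(m + 3)
(2) = (h)*(h - 4)
(3) = (b + 4)*(b^2 - 6*b + 9) = (b - 3)*(b + 4)*(b - 3)
(4) = (o + 4)*(o^2 - 1) = (o - 1)*(o + 4)*(o + 1)
(5) = (t - 4)*(t - 2)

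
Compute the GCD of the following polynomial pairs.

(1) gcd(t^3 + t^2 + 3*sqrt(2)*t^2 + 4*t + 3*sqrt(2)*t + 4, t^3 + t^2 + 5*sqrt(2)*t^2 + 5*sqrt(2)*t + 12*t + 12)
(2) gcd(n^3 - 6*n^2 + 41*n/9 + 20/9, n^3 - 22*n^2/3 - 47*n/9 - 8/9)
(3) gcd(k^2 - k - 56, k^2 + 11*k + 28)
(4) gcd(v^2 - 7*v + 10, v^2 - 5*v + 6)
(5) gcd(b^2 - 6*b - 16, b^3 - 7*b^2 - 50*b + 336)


(1) = gcd((t + 1)*(t + sqrt(2))*(t + 2*sqrt(2)), (t + 1)*(t + 2*sqrt(2))*(t + 3*sqrt(2))) = t^2 + t*(1 + 2*sqrt(2)) + 2*sqrt(2)
(2) = n + 1/3
(3) = gcd((k - 8)*(k + 7), (k + 4)*(k + 7)) = k + 7
(4) = v - 2
(5) = gcd((b - 8)*(b + 2), (b - 8)*(b - 6)*(b + 7)) = b - 8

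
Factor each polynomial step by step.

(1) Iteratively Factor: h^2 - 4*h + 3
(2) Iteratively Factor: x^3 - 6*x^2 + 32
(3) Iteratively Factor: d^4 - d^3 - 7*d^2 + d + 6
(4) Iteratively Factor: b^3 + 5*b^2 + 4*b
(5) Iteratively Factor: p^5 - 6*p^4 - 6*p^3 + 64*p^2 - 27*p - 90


(1) = (h - 3)*(h - 1)
(2) = (x + 2)*(x^2 - 8*x + 16) = (x - 4)*(x + 2)*(x - 4)
(3) = (d - 3)*(d^3 + 2*d^2 - d - 2) = (d - 3)*(d + 2)*(d^2 - 1) = (d - 3)*(d + 1)*(d + 2)*(d - 1)
(4) = (b + 4)*(b^2 + b) = b*(b + 4)*(b + 1)
(5) = (p - 3)*(p^4 - 3*p^3 - 15*p^2 + 19*p + 30) = (p - 3)*(p - 2)*(p^3 - p^2 - 17*p - 15) = (p - 3)*(p - 2)*(p + 1)*(p^2 - 2*p - 15) = (p - 3)*(p - 2)*(p + 1)*(p + 3)*(p - 5)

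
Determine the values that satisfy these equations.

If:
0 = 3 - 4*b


Then:
b = 3/4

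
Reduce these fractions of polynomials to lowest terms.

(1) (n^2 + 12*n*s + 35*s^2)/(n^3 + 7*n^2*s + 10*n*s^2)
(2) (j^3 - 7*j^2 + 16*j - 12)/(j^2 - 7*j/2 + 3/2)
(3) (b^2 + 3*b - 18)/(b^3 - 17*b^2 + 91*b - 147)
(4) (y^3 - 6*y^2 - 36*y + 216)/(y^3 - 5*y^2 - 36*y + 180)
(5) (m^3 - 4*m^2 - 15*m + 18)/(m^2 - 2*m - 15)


(1) = (n + 7*s)/(n^2 + 2*n*s)
(2) = (2*j^2 - 8*j + 8)/(2*j - 1)
(3) = (b + 6)/(b^2 - 14*b + 49)
(4) = (y - 6)/(y - 5)
(5) = (m^2 - 7*m + 6)/(m - 5)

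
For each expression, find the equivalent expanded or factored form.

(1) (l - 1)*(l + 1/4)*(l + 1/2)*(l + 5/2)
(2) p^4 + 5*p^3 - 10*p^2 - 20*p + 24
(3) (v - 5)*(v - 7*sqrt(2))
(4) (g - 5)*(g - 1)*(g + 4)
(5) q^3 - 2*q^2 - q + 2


(1) = l^4 + 9*l^3/4 - 5*l^2/4 - 27*l/16 - 5/16
(2) = (p - 2)*(p - 1)*(p + 2)*(p + 6)
(3) = v^2 - 7*sqrt(2)*v - 5*v + 35*sqrt(2)
(4) = g^3 - 2*g^2 - 19*g + 20
(5) = (q - 2)*(q - 1)*(q + 1)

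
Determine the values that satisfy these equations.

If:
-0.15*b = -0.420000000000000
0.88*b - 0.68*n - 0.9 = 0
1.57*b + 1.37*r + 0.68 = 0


Then:
b = 2.80
n = 2.30
r = -3.71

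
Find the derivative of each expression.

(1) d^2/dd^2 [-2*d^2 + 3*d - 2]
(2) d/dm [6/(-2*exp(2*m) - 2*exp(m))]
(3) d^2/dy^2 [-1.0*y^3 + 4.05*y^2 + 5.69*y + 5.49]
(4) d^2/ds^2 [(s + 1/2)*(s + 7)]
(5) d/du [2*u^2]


(1) = -4
(2) = 3*(2*exp(m) + 1)*exp(-m)/(exp(m) + 1)^2
(3) = 8.1 - 6.0*y
(4) = 2
(5) = 4*u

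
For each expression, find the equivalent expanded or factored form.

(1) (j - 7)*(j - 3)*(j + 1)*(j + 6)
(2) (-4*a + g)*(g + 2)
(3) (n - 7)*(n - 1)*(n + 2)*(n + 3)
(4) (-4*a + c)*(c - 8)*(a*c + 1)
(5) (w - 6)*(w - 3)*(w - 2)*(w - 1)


(1) = j^4 - 3*j^3 - 43*j^2 + 87*j + 126
(2) = -4*a*g - 8*a + g^2 + 2*g
(3) = n^4 - 3*n^3 - 27*n^2 - 13*n + 42
(4) = -4*a^2*c^2 + 32*a^2*c + a*c^3 - 8*a*c^2 - 4*a*c + 32*a + c^2 - 8*c
(5) = w^4 - 12*w^3 + 47*w^2 - 72*w + 36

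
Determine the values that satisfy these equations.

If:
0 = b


Then:
b = 0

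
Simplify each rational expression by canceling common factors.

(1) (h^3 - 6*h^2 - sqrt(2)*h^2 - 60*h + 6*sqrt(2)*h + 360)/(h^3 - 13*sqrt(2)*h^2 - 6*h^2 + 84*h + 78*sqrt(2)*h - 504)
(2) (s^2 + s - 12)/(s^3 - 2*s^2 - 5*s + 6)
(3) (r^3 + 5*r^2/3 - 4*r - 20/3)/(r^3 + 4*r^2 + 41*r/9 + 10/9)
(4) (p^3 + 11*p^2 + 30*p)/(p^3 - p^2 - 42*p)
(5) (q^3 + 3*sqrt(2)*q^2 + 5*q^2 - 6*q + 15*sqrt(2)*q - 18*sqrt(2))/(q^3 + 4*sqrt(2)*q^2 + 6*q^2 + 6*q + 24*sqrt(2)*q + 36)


(1) = (h + 5*sqrt(2))/(h - 7*sqrt(2))
(2) = (s + 4)/(s^2 + s - 2)
(3) = (3*r - 6)/(3*r + 1)
(4) = (p + 5)/(p - 7)
(5) = (q - 1)/(q + sqrt(2))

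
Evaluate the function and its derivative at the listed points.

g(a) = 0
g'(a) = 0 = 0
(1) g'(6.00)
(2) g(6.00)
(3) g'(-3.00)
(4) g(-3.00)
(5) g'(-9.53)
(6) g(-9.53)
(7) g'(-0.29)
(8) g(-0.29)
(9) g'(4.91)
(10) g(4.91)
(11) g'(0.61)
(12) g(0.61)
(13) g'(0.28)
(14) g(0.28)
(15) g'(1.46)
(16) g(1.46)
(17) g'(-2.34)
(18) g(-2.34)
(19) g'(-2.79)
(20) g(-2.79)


(1) = 0.00
(2) = 0.00
(3) = 0.00
(4) = 0.00
(5) = 0.00
(6) = 0.00
(7) = 0.00
(8) = 0.00
(9) = 0.00
(10) = 0.00
(11) = 0.00
(12) = 0.00
(13) = 0.00
(14) = 0.00
(15) = 0.00
(16) = 0.00
(17) = 0.00
(18) = 0.00
(19) = 0.00
(20) = 0.00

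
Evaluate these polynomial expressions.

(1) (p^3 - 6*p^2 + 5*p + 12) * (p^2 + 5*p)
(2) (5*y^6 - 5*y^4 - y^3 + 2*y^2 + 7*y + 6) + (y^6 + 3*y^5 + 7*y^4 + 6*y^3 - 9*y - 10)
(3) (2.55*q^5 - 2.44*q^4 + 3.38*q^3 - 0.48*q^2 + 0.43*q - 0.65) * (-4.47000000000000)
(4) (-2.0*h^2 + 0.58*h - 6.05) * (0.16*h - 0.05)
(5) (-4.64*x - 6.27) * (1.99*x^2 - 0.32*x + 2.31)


(1) = p^5 - p^4 - 25*p^3 + 37*p^2 + 60*p
(2) = 6*y^6 + 3*y^5 + 2*y^4 + 5*y^3 + 2*y^2 - 2*y - 4
(3) = -11.3985*q^5 + 10.9068*q^4 - 15.1086*q^3 + 2.1456*q^2 - 1.9221*q + 2.9055
(4) = -0.32*h^3 + 0.1928*h^2 - 0.997*h + 0.3025
(5) = -9.2336*x^3 - 10.9925*x^2 - 8.712*x - 14.4837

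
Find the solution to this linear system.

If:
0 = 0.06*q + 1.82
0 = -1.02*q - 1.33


Then:
No Solution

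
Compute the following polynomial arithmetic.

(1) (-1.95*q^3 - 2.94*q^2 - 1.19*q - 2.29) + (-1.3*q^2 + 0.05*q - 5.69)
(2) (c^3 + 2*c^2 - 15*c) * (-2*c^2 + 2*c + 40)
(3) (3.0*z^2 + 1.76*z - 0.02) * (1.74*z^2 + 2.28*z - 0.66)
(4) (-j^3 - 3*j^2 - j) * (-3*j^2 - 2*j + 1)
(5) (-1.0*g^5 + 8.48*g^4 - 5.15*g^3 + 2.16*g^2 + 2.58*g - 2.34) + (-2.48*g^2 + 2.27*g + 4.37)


(1) = -1.95*q^3 - 4.24*q^2 - 1.14*q - 7.98
(2) = -2*c^5 - 2*c^4 + 74*c^3 + 50*c^2 - 600*c
(3) = 5.22*z^4 + 9.9024*z^3 + 1.998*z^2 - 1.2072*z + 0.0132
(4) = 3*j^5 + 11*j^4 + 8*j^3 - j^2 - j
(5) = -1.0*g^5 + 8.48*g^4 - 5.15*g^3 - 0.32*g^2 + 4.85*g + 2.03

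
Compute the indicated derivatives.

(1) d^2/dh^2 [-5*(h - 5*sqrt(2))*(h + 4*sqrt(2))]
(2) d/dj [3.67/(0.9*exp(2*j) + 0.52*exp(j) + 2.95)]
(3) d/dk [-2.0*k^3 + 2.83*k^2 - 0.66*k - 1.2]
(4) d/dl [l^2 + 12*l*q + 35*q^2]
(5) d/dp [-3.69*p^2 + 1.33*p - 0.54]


(1) = -10
(2) = (-6.606*exp(j) - 1.9084)*exp(j)/(0.9*exp(2*j) + 0.52*exp(j) + 2.95)^2
(3) = -6.0*k^2 + 5.66*k - 0.66
(4) = 2*l + 12*q
(5) = 1.33 - 7.38*p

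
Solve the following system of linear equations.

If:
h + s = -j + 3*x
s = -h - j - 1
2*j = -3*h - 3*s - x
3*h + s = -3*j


Then:
h = 23/6
j = -10/3
s = -3/2
x = -1/3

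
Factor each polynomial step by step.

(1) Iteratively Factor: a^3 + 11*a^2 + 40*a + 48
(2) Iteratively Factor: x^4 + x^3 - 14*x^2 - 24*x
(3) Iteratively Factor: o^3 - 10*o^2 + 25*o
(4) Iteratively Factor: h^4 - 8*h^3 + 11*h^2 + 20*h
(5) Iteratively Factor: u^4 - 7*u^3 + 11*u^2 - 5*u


(1) = (a + 4)*(a^2 + 7*a + 12) = (a + 3)*(a + 4)*(a + 4)
(2) = (x + 2)*(x^3 - x^2 - 12*x) = x*(x + 2)*(x^2 - x - 12) = x*(x - 4)*(x + 2)*(x + 3)
(3) = (o)*(o^2 - 10*o + 25) = o*(o - 5)*(o - 5)
(4) = (h - 4)*(h^3 - 4*h^2 - 5*h) = (h - 4)*(h + 1)*(h^2 - 5*h) = h*(h - 4)*(h + 1)*(h - 5)
(5) = (u - 1)*(u^3 - 6*u^2 + 5*u) = (u - 1)^2*(u^2 - 5*u) = u*(u - 1)^2*(u - 5)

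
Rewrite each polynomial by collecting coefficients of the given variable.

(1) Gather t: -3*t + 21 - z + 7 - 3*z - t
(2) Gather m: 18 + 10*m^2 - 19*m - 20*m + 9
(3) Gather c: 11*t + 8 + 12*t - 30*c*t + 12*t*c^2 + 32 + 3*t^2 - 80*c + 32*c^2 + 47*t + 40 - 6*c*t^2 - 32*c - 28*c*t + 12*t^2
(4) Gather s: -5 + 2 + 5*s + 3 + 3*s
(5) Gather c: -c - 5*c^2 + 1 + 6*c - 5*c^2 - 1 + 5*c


(1) = -4*t - 4*z + 28
(2) = 10*m^2 - 39*m + 27
(3) = c^2*(12*t + 32) + c*(-6*t^2 - 58*t - 112) + 15*t^2 + 70*t + 80
(4) = 8*s
(5) = -10*c^2 + 10*c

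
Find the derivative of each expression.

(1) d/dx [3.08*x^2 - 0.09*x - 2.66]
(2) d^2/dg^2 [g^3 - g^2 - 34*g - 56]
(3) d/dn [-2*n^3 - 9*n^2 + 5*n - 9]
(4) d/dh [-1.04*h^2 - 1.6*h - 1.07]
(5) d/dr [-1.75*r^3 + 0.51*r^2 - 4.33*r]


(1) = 6.16*x - 0.09
(2) = 6*g - 2
(3) = -6*n^2 - 18*n + 5
(4) = -2.08*h - 1.6
(5) = -5.25*r^2 + 1.02*r - 4.33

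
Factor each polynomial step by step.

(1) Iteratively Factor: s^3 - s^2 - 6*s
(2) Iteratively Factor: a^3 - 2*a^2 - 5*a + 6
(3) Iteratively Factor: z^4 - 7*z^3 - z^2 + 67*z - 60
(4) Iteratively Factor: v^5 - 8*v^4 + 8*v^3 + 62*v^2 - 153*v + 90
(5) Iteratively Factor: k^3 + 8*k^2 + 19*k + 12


(1) = (s + 2)*(s^2 - 3*s) = s*(s + 2)*(s - 3)
(2) = (a + 2)*(a^2 - 4*a + 3) = (a - 1)*(a + 2)*(a - 3)
(3) = (z - 5)*(z^3 - 2*z^2 - 11*z + 12) = (z - 5)*(z - 4)*(z^2 + 2*z - 3) = (z - 5)*(z - 4)*(z + 3)*(z - 1)
(4) = (v - 2)*(v^4 - 6*v^3 - 4*v^2 + 54*v - 45) = (v - 5)*(v - 2)*(v^3 - v^2 - 9*v + 9) = (v - 5)*(v - 2)*(v + 3)*(v^2 - 4*v + 3) = (v - 5)*(v - 2)*(v - 1)*(v + 3)*(v - 3)
(5) = (k + 3)*(k^2 + 5*k + 4) = (k + 3)*(k + 4)*(k + 1)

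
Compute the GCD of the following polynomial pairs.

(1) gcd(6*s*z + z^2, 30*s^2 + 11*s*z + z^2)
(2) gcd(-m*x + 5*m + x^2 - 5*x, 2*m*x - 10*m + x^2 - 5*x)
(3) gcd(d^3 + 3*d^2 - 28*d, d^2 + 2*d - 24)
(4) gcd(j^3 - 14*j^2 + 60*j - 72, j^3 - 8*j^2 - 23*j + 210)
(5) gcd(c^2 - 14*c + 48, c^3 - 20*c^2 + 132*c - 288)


(1) = 6*s + z
(2) = x - 5
(3) = d - 4
(4) = j - 6
(5) = c^2 - 14*c + 48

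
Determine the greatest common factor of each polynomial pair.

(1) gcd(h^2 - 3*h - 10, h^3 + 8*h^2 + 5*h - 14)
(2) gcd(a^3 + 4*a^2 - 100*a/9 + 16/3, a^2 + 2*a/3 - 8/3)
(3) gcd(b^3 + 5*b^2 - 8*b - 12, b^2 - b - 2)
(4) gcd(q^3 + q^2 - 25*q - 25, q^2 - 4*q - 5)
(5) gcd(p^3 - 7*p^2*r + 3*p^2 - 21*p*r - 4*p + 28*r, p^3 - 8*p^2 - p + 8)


(1) = h + 2
(2) = a - 4/3
(3) = b^2 - b - 2
(4) = q^2 - 4*q - 5
(5) = gcd((p - 1)*(p + 4)*(p - 7*r), (p - 8)*(p - 1)*(p + 1)) = p - 1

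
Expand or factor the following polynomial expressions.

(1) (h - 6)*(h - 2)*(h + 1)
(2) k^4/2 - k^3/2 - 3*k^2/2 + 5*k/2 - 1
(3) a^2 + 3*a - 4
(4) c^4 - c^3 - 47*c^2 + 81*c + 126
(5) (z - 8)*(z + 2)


(1) = h^3 - 7*h^2 + 4*h + 12
(2) = (k/2 + 1)*(k - 1)^3
(3) = (a - 1)*(a + 4)
(4) = (c - 6)*(c - 3)*(c + 1)*(c + 7)
(5) = z^2 - 6*z - 16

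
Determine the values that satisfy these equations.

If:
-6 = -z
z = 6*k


Then:
k = 1
z = 6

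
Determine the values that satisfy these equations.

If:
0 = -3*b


Then:
b = 0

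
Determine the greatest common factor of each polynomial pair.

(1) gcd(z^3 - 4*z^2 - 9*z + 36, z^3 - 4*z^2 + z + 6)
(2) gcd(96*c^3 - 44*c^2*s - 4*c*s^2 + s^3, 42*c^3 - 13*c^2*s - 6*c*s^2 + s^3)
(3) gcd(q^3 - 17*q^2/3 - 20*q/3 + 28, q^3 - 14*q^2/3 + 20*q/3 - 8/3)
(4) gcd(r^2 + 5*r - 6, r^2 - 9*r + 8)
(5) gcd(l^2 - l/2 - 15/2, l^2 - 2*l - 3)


(1) = z - 3
(2) = gcd((-8*c + s)*(-2*c + s)*(6*c + s), (-7*c + s)*(-2*c + s)*(3*c + s)) = -2*c + s
(3) = q - 2
(4) = gcd((r - 1)*(r + 6), (r - 8)*(r - 1)) = r - 1
(5) = gcd((l - 3)*(l + 5/2), (l - 3)*(l + 1)) = l - 3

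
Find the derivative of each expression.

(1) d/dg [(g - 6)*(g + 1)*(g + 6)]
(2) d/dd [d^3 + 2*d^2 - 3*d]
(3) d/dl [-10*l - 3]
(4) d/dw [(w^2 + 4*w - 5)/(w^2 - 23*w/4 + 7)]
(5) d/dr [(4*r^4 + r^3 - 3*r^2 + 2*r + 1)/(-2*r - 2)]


(1) = 3*g^2 + 2*g - 36
(2) = 3*d^2 + 4*d - 3
(3) = -10
(4) = 12*(-13*w^2 + 32*w - 1)/(16*w^4 - 184*w^3 + 753*w^2 - 1288*w + 784)
(5) = (-12*r^4 - 18*r^3 + 6*r - 1)/(2*(r^2 + 2*r + 1))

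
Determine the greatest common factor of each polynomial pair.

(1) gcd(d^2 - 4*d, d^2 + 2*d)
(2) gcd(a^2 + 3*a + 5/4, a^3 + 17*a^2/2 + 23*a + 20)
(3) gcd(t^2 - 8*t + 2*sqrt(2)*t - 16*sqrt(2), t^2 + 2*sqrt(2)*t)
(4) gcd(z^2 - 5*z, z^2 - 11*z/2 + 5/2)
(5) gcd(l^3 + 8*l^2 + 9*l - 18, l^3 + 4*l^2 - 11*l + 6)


(1) = gcd(d*(d - 4), d*(d + 2)) = d
(2) = a + 5/2
(3) = gcd((t - 8)*(t + 2*sqrt(2)), t*(t + 2*sqrt(2))) = t + 2*sqrt(2)
(4) = gcd(z*(z - 5), (z - 5)*(z - 1/2)) = z - 5
(5) = l^2 + 5*l - 6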